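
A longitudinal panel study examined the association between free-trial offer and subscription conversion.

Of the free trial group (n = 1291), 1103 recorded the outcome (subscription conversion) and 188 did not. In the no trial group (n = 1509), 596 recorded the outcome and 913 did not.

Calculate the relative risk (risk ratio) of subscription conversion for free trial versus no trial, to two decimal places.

2.16

From the description: a = 1103, b = 188, c = 596, d = 913.
Risk in exposed = 1103/1291 = 0.85438; risk in unexposed = 596/1509 = 0.39496.
RR = 0.85438 / 0.39496 = 2.16318
The risk among the exposed is 2.16 times that among the unexposed.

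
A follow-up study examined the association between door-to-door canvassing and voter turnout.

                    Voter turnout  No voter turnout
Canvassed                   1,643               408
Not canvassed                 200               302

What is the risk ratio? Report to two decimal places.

2.01

Cells: a = 1643, b = 408, c = 200, d = 302.
Risk in exposed = 1643/2051 = 0.80107; risk in unexposed = 200/502 = 0.39841.
RR = 0.80107 / 0.39841 = 2.01069
The risk among the exposed is 2.01 times that among the unexposed.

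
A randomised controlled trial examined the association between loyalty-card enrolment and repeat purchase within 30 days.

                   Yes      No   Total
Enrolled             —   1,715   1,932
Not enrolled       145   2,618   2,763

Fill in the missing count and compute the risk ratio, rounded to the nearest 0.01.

2.14

The missing cell is in the exposed row: 1932 − 1715 = 217.
So a = 217, b = 1715, c = 145, d = 2618.
RR = [a/(a+b)] / [c/(c+d)] = (217/1932) / (145/2763) = 0.11232/0.05248 = 2.14025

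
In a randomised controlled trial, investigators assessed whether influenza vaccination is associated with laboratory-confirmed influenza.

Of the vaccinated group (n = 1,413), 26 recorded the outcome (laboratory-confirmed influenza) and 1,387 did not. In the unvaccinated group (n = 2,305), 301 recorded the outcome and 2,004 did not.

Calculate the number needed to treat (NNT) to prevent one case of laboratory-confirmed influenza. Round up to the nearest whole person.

9

Risk in treated group = 26/1413 = 0.01840; risk in control = 301/2305 = 0.13059.
Absolute risk reduction = 0.13059 − 0.01840 = 0.11219
NNT = 1 / ARR = 1 / 0.11219 = 8.914 → round up → 9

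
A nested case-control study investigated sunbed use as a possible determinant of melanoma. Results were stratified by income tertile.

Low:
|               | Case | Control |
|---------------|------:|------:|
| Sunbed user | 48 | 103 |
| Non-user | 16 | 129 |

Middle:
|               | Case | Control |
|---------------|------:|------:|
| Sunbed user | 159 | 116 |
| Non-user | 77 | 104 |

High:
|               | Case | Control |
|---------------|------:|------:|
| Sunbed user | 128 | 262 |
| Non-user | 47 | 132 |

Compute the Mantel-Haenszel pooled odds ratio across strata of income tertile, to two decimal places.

OR_MH = Σ(aᵢdᵢ/nᵢ) / Σ(bᵢcᵢ/nᵢ), where nᵢ is the stratum total.
Stratum 1 (Low): n = 296; a·d/n = 48·129/296 = 20.9189; b·c/n = 103·16/296 = 5.5676
Stratum 2 (Middle): n = 456; a·d/n = 159·104/456 = 36.2632; b·c/n = 116·77/456 = 19.5877
Stratum 3 (High): n = 569; a·d/n = 128·132/569 = 29.6942; b·c/n = 262·47/569 = 21.6415
OR_MH = (20.9189 + 36.2632 + 29.6942) / (5.5676 + 19.5877 + 21.6415) = 86.8763 / 46.7968 = 1.85646

1.86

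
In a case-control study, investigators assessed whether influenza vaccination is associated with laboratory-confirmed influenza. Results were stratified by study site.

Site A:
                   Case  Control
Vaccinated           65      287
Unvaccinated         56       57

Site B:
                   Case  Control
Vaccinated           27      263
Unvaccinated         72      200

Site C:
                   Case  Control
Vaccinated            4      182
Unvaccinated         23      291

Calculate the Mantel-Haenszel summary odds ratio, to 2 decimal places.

0.26

OR_MH = Σ(aᵢdᵢ/nᵢ) / Σ(bᵢcᵢ/nᵢ), where nᵢ is the stratum total.
Stratum 1 (Site A): n = 465; a·d/n = 65·57/465 = 7.9677; b·c/n = 287·56/465 = 34.5634
Stratum 2 (Site B): n = 562; a·d/n = 27·200/562 = 9.6085; b·c/n = 263·72/562 = 33.6940
Stratum 3 (Site C): n = 500; a·d/n = 4·291/500 = 2.3280; b·c/n = 182·23/500 = 8.3720
OR_MH = (7.9677 + 9.6085 + 2.3280) / (34.5634 + 33.6940 + 8.3720) = 19.9043 / 76.6294 = 0.25975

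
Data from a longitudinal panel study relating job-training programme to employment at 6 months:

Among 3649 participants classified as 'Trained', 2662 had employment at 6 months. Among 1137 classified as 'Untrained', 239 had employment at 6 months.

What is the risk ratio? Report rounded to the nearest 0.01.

From the description: a = 2662, b = 987, c = 239, d = 898.
Risk in exposed = 2662/3649 = 0.72951; risk in unexposed = 239/1137 = 0.21020.
RR = 0.72951 / 0.21020 = 3.47054
The risk among the exposed is 3.47 times that among the unexposed.

3.47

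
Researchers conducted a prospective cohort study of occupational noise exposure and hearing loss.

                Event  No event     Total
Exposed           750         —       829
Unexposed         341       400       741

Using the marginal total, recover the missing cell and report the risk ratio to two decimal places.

1.97

The missing cell is in the exposed row: 829 − 750 = 79.
So a = 750, b = 79, c = 341, d = 400.
RR = [a/(a+b)] / [c/(c+d)] = (750/829) / (341/741) = 0.90470/0.46019 = 1.96594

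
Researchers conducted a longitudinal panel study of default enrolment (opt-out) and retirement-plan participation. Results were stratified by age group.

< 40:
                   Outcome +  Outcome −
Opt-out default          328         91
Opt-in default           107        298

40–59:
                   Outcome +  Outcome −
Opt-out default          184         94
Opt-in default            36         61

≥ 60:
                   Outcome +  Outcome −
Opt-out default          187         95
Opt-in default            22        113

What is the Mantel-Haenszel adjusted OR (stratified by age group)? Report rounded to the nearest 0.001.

OR_MH = Σ(aᵢdᵢ/nᵢ) / Σ(bᵢcᵢ/nᵢ), where nᵢ is the stratum total.
Stratum 1 (< 40): n = 824; a·d/n = 328·298/824 = 118.6214; b·c/n = 91·107/824 = 11.8167
Stratum 2 (40–59): n = 375; a·d/n = 184·61/375 = 29.9307; b·c/n = 94·36/375 = 9.0240
Stratum 3 (≥ 60): n = 417; a·d/n = 187·113/417 = 50.6739; b·c/n = 95·22/417 = 5.0120
OR_MH = (118.6214 + 29.9307 + 50.6739) / (11.8167 + 9.0240 + 5.0120) = 199.2259 / 25.8527 = 7.70618

7.706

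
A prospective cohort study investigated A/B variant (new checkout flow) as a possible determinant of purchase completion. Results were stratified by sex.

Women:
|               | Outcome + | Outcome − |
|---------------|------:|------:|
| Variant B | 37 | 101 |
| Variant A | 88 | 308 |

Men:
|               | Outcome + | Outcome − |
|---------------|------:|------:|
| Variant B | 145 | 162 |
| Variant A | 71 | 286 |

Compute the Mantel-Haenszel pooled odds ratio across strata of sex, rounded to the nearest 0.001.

2.467

OR_MH = Σ(aᵢdᵢ/nᵢ) / Σ(bᵢcᵢ/nᵢ), where nᵢ is the stratum total.
Stratum 1 (Women): n = 534; a·d/n = 37·308/534 = 21.3408; b·c/n = 101·88/534 = 16.6442
Stratum 2 (Men): n = 664; a·d/n = 145·286/664 = 62.4548; b·c/n = 162·71/664 = 17.3223
OR_MH = (21.3408 + 62.4548) / (16.6442 + 17.3223) = 83.7956 / 33.9665 = 2.46701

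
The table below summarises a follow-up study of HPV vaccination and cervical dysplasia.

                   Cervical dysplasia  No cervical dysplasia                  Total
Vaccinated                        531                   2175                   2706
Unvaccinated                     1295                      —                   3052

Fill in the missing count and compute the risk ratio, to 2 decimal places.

0.46

The missing cell is in the unexposed row: 3052 − 1295 = 1757.
So a = 531, b = 2175, c = 1295, d = 1757.
RR = [a/(a+b)] / [c/(c+d)] = (531/2706) / (1295/3052) = 0.19623/0.42431 = 0.46247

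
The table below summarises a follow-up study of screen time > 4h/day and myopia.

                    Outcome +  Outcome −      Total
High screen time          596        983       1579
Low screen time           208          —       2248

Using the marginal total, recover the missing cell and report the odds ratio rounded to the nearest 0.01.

The missing cell is in the unexposed row: 2248 − 208 = 2040.
So a = 596, b = 983, c = 208, d = 2040.
OR = (a·d)/(b·c) = (596 × 2040) / (983 × 208) = 1215840 / 204464 = 5.94647

5.95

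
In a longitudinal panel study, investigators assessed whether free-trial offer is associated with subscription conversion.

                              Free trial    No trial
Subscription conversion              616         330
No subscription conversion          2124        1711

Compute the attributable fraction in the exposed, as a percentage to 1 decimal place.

Reading the table with exposure as columns: a = 616 (Free trial, case), b = 2124 (Free trial, non-case), c = 330 (No trial, case), d = 1711.
Risk in exposed = 616/2740 = 0.22482; risk in unexposed = 330/2041 = 0.16169.
RR = 0.22482/0.16169 = 1.39046
AR% = (RR − 1)/RR × 100 = (1.39046 − 1)/1.39046 × 100 = 28.0815%

28.1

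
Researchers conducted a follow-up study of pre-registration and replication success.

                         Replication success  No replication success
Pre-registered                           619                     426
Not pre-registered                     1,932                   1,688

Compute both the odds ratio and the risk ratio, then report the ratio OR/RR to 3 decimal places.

1.144

Cells: a = 619, b = 426, c = 1932, d = 1688.
OR = (619·1688)/(426·1932) = 1044872/823032 = 1.26954
Risk in exposed = 619/1045 = 0.59234; risk in unexposed = 1932/3620 = 0.53370; RR = 1.10988
OR/RR = 1.26954 / 1.10988 = 1.14385
The outcome is not rare, so the OR lies further from 1 than the RR.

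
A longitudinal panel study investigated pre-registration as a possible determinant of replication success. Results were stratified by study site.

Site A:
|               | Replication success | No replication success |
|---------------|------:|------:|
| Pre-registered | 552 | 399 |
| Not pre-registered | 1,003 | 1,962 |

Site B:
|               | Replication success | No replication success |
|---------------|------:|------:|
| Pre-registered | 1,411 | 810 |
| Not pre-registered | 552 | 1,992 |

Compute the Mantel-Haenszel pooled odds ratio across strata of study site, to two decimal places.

OR_MH = Σ(aᵢdᵢ/nᵢ) / Σ(bᵢcᵢ/nᵢ), where nᵢ is the stratum total.
Stratum 1 (Site A): n = 3916; a·d/n = 552·1962/3916 = 276.5638; b·c/n = 399·1003/3916 = 102.1954
Stratum 2 (Site B): n = 4765; a·d/n = 1411·1992/4765 = 589.8661; b·c/n = 810·552/4765 = 93.8342
OR_MH = (276.5638 + 589.8661) / (102.1954 + 93.8342) = 866.4299 / 196.0296 = 4.41989

4.42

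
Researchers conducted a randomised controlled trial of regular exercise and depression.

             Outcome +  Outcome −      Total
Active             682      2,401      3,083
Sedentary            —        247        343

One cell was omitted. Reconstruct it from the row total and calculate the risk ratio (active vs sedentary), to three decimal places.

0.790

The missing cell is in the unexposed row: 343 − 247 = 96.
So a = 682, b = 2401, c = 96, d = 247.
RR = [a/(a+b)] / [c/(c+d)] = (682/3083) / (96/343) = 0.22121/0.27988 = 0.79038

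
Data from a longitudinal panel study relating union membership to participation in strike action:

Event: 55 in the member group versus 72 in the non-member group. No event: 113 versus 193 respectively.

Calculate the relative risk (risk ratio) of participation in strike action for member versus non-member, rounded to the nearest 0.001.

1.205

From the description: a = 55, b = 113, c = 72, d = 193.
Risk in exposed = 55/168 = 0.32738; risk in unexposed = 72/265 = 0.27170.
RR = 0.32738 / 0.27170 = 1.20494
The risk among the exposed is 1.20 times that among the unexposed.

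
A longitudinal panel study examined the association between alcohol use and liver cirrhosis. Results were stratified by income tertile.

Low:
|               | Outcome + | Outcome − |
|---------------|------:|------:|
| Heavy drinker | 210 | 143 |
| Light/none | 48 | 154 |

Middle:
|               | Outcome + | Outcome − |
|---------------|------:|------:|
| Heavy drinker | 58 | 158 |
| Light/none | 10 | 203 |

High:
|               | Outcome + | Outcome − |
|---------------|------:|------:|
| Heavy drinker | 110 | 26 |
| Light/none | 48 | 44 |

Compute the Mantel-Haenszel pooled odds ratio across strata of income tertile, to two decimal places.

OR_MH = Σ(aᵢdᵢ/nᵢ) / Σ(bᵢcᵢ/nᵢ), where nᵢ is the stratum total.
Stratum 1 (Low): n = 555; a·d/n = 210·154/555 = 58.2703; b·c/n = 143·48/555 = 12.3676
Stratum 2 (Middle): n = 429; a·d/n = 58·203/429 = 27.4452; b·c/n = 158·10/429 = 3.6830
Stratum 3 (High): n = 228; a·d/n = 110·44/228 = 21.2281; b·c/n = 26·48/228 = 5.4737
OR_MH = (58.2703 + 27.4452 + 21.2281) / (12.3676 + 3.6830 + 5.4737) = 106.9436 / 21.5242 = 4.96852

4.97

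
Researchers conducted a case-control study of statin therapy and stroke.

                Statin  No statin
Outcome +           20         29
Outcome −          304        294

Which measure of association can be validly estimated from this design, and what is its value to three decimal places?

Reading the table with exposure as columns: a = 20 (Statin, case), b = 304 (Statin, non-case), c = 29 (No statin, case), d = 294.
This is a case-control study: participants were sampled on outcome status, so risks in the source population cannot be estimated directly — relative risk is not valid here. The odds ratio is the appropriate measure.
OR = (a·d)/(b·c) = (20 × 294) / (304 × 29) = 5880 / 8816 = 0.66697

0.667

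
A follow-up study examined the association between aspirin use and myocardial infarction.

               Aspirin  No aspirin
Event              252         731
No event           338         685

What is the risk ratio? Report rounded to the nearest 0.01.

Reading the table with exposure as columns: a = 252 (Aspirin, case), b = 338 (Aspirin, non-case), c = 731 (No aspirin, case), d = 685.
Risk in exposed = 252/590 = 0.42712; risk in unexposed = 731/1416 = 0.51624.
RR = 0.42712 / 0.51624 = 0.82736
The risk is 17% lower among the exposed than among the unexposed.

0.83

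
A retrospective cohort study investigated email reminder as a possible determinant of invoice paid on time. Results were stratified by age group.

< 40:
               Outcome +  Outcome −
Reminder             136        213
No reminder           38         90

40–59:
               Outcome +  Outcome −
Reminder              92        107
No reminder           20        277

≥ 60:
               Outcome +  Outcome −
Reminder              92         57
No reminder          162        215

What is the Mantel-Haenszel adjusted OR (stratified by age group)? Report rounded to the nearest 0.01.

OR_MH = Σ(aᵢdᵢ/nᵢ) / Σ(bᵢcᵢ/nᵢ), where nᵢ is the stratum total.
Stratum 1 (< 40): n = 477; a·d/n = 136·90/477 = 25.6604; b·c/n = 213·38/477 = 16.9686
Stratum 2 (40–59): n = 496; a·d/n = 92·277/496 = 51.3790; b·c/n = 107·20/496 = 4.3145
Stratum 3 (≥ 60): n = 526; a·d/n = 92·215/526 = 37.6046; b·c/n = 57·162/526 = 17.5551
OR_MH = (25.6604 + 51.3790 + 37.6046) / (16.9686 + 4.3145 + 17.5551) = 114.6440 / 38.8382 = 2.95184

2.95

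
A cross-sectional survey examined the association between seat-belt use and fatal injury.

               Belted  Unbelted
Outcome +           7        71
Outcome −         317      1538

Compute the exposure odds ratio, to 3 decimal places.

0.478

Reading the table with exposure as columns: a = 7 (Belted, case), b = 317 (Belted, non-case), c = 71 (Unbelted, case), d = 1538.
OR = (a·d)/(b·c) = (7 × 1538) / (317 × 71) = 10766 / 22507 = 0.47834
Exposure is associated with lower odds of fatal injury (OR = 0.48 < 1).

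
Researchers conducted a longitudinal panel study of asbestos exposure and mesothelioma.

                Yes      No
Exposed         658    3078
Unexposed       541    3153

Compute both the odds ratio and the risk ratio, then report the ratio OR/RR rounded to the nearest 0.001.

1.036

Cells: a = 658, b = 3078, c = 541, d = 3153.
OR = (658·3153)/(3078·541) = 2074674/1665198 = 1.24590
Risk in exposed = 658/3736 = 0.17612; risk in unexposed = 541/3694 = 0.14645; RR = 1.20259
OR/RR = 1.24590 / 1.20259 = 1.03601
The outcome is not rare, so the OR lies further from 1 than the RR.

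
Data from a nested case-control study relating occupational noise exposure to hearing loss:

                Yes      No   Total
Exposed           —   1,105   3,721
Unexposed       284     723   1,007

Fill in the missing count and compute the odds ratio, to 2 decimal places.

6.03

The missing cell is in the exposed row: 3721 − 1105 = 2616.
So a = 2616, b = 1105, c = 284, d = 723.
OR = (a·d)/(b·c) = (2616 × 723) / (1105 × 284) = 1891368 / 313820 = 6.02692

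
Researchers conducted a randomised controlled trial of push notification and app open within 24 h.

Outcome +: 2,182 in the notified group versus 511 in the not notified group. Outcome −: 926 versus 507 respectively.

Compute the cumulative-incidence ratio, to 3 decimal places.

From the description: a = 2182, b = 926, c = 511, d = 507.
Risk in exposed = 2182/3108 = 0.70206; risk in unexposed = 511/1018 = 0.50196.
RR = 0.70206 / 0.50196 = 1.39862
The risk among the exposed is 1.40 times that among the unexposed.

1.399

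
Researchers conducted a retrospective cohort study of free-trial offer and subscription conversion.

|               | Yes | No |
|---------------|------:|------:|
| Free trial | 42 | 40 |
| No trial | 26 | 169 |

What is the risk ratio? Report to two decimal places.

Cells: a = 42, b = 40, c = 26, d = 169.
Risk in exposed = 42/82 = 0.51220; risk in unexposed = 26/195 = 0.13333.
RR = 0.51220 / 0.13333 = 3.84146
The risk among the exposed is 3.84 times that among the unexposed.

3.84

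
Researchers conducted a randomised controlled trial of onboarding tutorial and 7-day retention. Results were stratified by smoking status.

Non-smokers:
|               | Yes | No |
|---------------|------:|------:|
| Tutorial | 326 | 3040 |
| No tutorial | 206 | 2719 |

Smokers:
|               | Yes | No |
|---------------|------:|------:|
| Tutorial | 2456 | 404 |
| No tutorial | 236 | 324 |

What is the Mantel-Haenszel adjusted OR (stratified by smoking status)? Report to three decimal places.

OR_MH = Σ(aᵢdᵢ/nᵢ) / Σ(bᵢcᵢ/nᵢ), where nᵢ is the stratum total.
Stratum 1 (Non-smokers): n = 6291; a·d/n = 326·2719/6291 = 140.8987; b·c/n = 3040·206/6291 = 99.5454
Stratum 2 (Smokers): n = 3420; a·d/n = 2456·324/3420 = 232.6737; b·c/n = 404·236/3420 = 27.8784
OR_MH = (140.8987 + 232.6737) / (99.5454 + 27.8784) = 373.5724 / 127.4237 = 2.93173

2.932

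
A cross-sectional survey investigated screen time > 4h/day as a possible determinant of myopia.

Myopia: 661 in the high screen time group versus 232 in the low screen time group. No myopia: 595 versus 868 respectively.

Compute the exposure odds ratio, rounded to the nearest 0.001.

From the description: a = 661, b = 595, c = 232, d = 868.
OR = (a·d)/(b·c) = (661 × 868) / (595 × 232) = 573748 / 138040 = 4.15639
The odds of myopia are about 4.16 times as high in the high screen time group.

4.156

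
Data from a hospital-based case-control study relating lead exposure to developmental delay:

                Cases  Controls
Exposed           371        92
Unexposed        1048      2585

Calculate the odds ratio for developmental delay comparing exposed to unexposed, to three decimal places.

9.947

Cells: a = 371, b = 92, c = 1048, d = 2585.
OR = (a·d)/(b·c) = (371 × 2585) / (92 × 1048) = 959035 / 96416 = 9.94684
The odds of developmental delay are about 9.95 times as high in the exposed group.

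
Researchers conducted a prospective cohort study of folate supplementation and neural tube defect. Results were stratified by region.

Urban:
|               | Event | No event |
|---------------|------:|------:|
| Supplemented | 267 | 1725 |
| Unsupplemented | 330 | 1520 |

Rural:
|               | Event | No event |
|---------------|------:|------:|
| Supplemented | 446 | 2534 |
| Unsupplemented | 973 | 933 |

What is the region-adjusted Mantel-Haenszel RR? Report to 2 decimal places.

RR_MH = Σ(aᵢ·n₀ᵢ/nᵢ) / Σ(cᵢ·n₁ᵢ/nᵢ), with n₁ᵢ = aᵢ+bᵢ (exposed), n₀ᵢ = cᵢ+dᵢ (unexposed), nᵢ = n₁ᵢ+n₀ᵢ.
Stratum 1 (Urban): n₁ = 1992, n₀ = 1850, n = 3842; a·n₀/n = 267·1850/3842 = 128.5659; c·n₁/n = 330·1992/3842 = 171.0984
Stratum 2 (Rural): n₁ = 2980, n₀ = 1906, n = 4886; a·n₀/n = 446·1906/4886 = 173.9820; c·n₁/n = 973·2980/4886 = 593.4384
RR_MH = (128.5659 + 173.9820) / (171.0984 + 593.4384) = 302.5478 / 764.5368 = 0.39573

0.40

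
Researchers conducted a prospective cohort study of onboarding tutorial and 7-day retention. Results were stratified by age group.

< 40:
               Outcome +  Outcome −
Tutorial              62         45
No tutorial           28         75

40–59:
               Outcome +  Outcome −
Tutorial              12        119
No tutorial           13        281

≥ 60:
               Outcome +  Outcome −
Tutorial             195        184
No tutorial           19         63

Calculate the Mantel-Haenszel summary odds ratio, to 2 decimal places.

3.29

OR_MH = Σ(aᵢdᵢ/nᵢ) / Σ(bᵢcᵢ/nᵢ), where nᵢ is the stratum total.
Stratum 1 (< 40): n = 210; a·d/n = 62·75/210 = 22.1429; b·c/n = 45·28/210 = 6.0000
Stratum 2 (40–59): n = 425; a·d/n = 12·281/425 = 7.9341; b·c/n = 119·13/425 = 3.6400
Stratum 3 (≥ 60): n = 461; a·d/n = 195·63/461 = 26.6486; b·c/n = 184·19/461 = 7.5835
OR_MH = (22.1429 + 7.9341 + 26.6486) / (6.0000 + 3.6400 + 7.5835) = 56.7256 / 17.2235 = 3.29350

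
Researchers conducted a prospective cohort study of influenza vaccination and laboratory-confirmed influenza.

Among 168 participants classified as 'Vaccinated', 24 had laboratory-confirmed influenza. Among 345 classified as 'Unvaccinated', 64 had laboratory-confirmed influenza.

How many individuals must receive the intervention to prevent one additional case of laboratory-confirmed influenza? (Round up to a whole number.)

Risk in treated group = 24/168 = 0.14286; risk in control = 64/345 = 0.18551.
Absolute risk reduction = 0.18551 − 0.14286 = 0.04265
NNT = 1 / ARR = 1 / 0.04265 = 23.447 → round up → 24

24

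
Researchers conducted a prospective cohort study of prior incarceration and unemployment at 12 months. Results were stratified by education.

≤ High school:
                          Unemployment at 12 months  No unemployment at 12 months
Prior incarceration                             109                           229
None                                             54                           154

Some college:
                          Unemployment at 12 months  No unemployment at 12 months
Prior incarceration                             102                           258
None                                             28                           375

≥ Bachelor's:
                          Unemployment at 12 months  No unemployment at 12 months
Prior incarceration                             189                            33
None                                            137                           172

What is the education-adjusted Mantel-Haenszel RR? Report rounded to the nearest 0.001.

1.976

RR_MH = Σ(aᵢ·n₀ᵢ/nᵢ) / Σ(cᵢ·n₁ᵢ/nᵢ), with n₁ᵢ = aᵢ+bᵢ (exposed), n₀ᵢ = cᵢ+dᵢ (unexposed), nᵢ = n₁ᵢ+n₀ᵢ.
Stratum 1 (≤ High school): n₁ = 338, n₀ = 208, n = 546; a·n₀/n = 109·208/546 = 41.5238; c·n₁/n = 54·338/546 = 33.4286
Stratum 2 (Some college): n₁ = 360, n₀ = 403, n = 763; a·n₀/n = 102·403/763 = 53.8742; c·n₁/n = 28·360/763 = 13.2110
Stratum 3 (≥ Bachelor's): n₁ = 222, n₀ = 309, n = 531; a·n₀/n = 189·309/531 = 109.9831; c·n₁/n = 137·222/531 = 57.2768
RR_MH = (41.5238 + 53.8742 + 109.9831) / (33.4286 + 13.2110 + 57.2768) = 205.3810 / 103.9164 = 1.97641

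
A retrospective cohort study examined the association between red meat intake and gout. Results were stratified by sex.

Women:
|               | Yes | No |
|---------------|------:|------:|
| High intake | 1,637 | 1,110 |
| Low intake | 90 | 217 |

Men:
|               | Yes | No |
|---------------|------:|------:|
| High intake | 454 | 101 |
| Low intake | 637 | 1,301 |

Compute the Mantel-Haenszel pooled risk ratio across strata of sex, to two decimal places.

RR_MH = Σ(aᵢ·n₀ᵢ/nᵢ) / Σ(cᵢ·n₁ᵢ/nᵢ), with n₁ᵢ = aᵢ+bᵢ (exposed), n₀ᵢ = cᵢ+dᵢ (unexposed), nᵢ = n₁ᵢ+n₀ᵢ.
Stratum 1 (Women): n₁ = 2747, n₀ = 307, n = 3054; a·n₀/n = 1637·307/3054 = 164.5576; c·n₁/n = 90·2747/3054 = 80.9528
Stratum 2 (Men): n₁ = 555, n₀ = 1938, n = 2493; a·n₀/n = 454·1938/2493 = 352.9290; c·n₁/n = 637·555/2493 = 141.8111
RR_MH = (164.5576 + 352.9290) / (80.9528 + 141.8111) = 517.4866 / 222.7639 = 2.32303

2.32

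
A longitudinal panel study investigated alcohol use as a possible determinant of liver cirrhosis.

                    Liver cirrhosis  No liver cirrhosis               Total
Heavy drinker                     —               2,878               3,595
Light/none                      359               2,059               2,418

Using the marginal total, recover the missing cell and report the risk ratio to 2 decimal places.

The missing cell is in the exposed row: 3595 − 2878 = 717.
So a = 717, b = 2878, c = 359, d = 2059.
RR = [a/(a+b)] / [c/(c+d)] = (717/3595) / (359/2418) = 0.19944/0.14847 = 1.34333

1.34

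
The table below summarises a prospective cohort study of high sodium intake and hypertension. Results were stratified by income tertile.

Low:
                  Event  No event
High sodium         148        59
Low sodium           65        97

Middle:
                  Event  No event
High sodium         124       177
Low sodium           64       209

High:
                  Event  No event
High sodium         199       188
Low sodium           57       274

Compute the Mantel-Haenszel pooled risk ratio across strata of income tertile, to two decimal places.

2.14

RR_MH = Σ(aᵢ·n₀ᵢ/nᵢ) / Σ(cᵢ·n₁ᵢ/nᵢ), with n₁ᵢ = aᵢ+bᵢ (exposed), n₀ᵢ = cᵢ+dᵢ (unexposed), nᵢ = n₁ᵢ+n₀ᵢ.
Stratum 1 (Low): n₁ = 207, n₀ = 162, n = 369; a·n₀/n = 148·162/369 = 64.9756; c·n₁/n = 65·207/369 = 36.4634
Stratum 2 (Middle): n₁ = 301, n₀ = 273, n = 574; a·n₀/n = 124·273/574 = 58.9756; c·n₁/n = 64·301/574 = 33.5610
Stratum 3 (High): n₁ = 387, n₀ = 331, n = 718; a·n₀/n = 199·331/718 = 91.7396; c·n₁/n = 57·387/718 = 30.7228
RR_MH = (64.9756 + 58.9756 + 91.7396) / (36.4634 + 33.5610 + 30.7228) = 215.6908 / 100.7472 = 2.14091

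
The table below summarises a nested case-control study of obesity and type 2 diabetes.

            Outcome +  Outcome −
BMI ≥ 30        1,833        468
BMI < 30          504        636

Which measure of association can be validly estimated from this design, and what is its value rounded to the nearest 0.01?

Cells: a = 1833, b = 468, c = 504, d = 636.
This is a nested case-control study: participants were sampled on outcome status, so risks in the source population cannot be estimated directly — relative risk is not valid here. The odds ratio is the appropriate measure.
OR = (a·d)/(b·c) = (1833 × 636) / (468 × 504) = 1165788 / 235872 = 4.94246

4.94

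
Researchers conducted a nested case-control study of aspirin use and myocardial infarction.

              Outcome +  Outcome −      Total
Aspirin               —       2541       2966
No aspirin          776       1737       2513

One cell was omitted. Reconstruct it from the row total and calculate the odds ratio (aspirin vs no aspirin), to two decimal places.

The missing cell is in the exposed row: 2966 − 2541 = 425.
So a = 425, b = 2541, c = 776, d = 1737.
OR = (a·d)/(b·c) = (425 × 1737) / (2541 × 776) = 738225 / 1971816 = 0.37439

0.37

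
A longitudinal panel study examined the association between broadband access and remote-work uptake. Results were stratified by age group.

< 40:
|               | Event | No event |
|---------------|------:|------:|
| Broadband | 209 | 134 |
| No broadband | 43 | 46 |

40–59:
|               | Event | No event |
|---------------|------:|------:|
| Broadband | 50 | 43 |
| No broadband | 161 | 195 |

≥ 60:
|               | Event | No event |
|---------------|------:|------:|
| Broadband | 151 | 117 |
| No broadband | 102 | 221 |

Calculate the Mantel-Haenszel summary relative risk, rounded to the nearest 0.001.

1.453

RR_MH = Σ(aᵢ·n₀ᵢ/nᵢ) / Σ(cᵢ·n₁ᵢ/nᵢ), with n₁ᵢ = aᵢ+bᵢ (exposed), n₀ᵢ = cᵢ+dᵢ (unexposed), nᵢ = n₁ᵢ+n₀ᵢ.
Stratum 1 (< 40): n₁ = 343, n₀ = 89, n = 432; a·n₀/n = 209·89/432 = 43.0579; c·n₁/n = 43·343/432 = 34.1412
Stratum 2 (40–59): n₁ = 93, n₀ = 356, n = 449; a·n₀/n = 50·356/449 = 39.6437; c·n₁/n = 161·93/449 = 33.3474
Stratum 3 (≥ 60): n₁ = 268, n₀ = 323, n = 591; a·n₀/n = 151·323/591 = 82.5262; c·n₁/n = 102·268/591 = 46.2538
RR_MH = (43.0579 + 39.6437 + 82.5262) / (34.1412 + 33.3474 + 46.2538) = 165.2277 / 113.7424 = 1.45265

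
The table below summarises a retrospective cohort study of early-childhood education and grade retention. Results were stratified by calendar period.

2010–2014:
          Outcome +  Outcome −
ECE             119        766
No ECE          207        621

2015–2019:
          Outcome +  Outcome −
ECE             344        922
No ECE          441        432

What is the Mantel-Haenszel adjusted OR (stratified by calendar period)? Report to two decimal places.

OR_MH = Σ(aᵢdᵢ/nᵢ) / Σ(bᵢcᵢ/nᵢ), where nᵢ is the stratum total.
Stratum 1 (2010–2014): n = 1713; a·d/n = 119·621/1713 = 43.1401; b·c/n = 766·207/1713 = 92.5639
Stratum 2 (2015–2019): n = 2139; a·d/n = 344·432/2139 = 69.4755; b·c/n = 922·441/2139 = 190.0898
OR_MH = (43.1401 + 69.4755) / (92.5639 + 190.0898) = 112.6156 / 282.6537 = 0.39842

0.40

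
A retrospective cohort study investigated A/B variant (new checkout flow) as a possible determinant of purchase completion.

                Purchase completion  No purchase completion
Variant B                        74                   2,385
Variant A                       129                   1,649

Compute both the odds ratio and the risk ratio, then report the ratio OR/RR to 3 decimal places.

0.956

Cells: a = 74, b = 2385, c = 129, d = 1649.
OR = (74·1649)/(2385·129) = 122026/307665 = 0.39662
Risk in exposed = 74/2459 = 0.03009; risk in unexposed = 129/1778 = 0.07255; RR = 0.41478
OR/RR = 0.39662 / 0.41478 = 0.95622
The outcome is rare in both groups, so OR ≈ RR (ratio near 1).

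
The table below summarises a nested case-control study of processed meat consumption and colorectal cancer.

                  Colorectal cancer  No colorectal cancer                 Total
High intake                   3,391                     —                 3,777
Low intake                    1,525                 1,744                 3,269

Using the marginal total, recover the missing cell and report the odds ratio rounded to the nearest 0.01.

The missing cell is in the exposed row: 3777 − 3391 = 386.
So a = 3391, b = 386, c = 1525, d = 1744.
OR = (a·d)/(b·c) = (3391 × 1744) / (386 × 1525) = 5913904 / 588650 = 10.04655

10.05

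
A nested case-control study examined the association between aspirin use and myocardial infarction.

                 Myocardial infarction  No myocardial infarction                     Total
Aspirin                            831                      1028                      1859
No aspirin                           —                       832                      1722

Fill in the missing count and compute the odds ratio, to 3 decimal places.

The missing cell is in the unexposed row: 1722 − 832 = 890.
So a = 831, b = 1028, c = 890, d = 832.
OR = (a·d)/(b·c) = (831 × 832) / (1028 × 890) = 691392 / 914920 = 0.75569

0.756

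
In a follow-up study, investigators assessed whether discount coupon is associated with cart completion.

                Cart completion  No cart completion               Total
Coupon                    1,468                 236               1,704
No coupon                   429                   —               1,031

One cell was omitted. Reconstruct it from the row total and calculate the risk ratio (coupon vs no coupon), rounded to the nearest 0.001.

2.070

The missing cell is in the unexposed row: 1031 − 429 = 602.
So a = 1468, b = 236, c = 429, d = 602.
RR = [a/(a+b)] / [c/(c+d)] = (1468/1704) / (429/1031) = 0.86150/0.41610 = 2.07042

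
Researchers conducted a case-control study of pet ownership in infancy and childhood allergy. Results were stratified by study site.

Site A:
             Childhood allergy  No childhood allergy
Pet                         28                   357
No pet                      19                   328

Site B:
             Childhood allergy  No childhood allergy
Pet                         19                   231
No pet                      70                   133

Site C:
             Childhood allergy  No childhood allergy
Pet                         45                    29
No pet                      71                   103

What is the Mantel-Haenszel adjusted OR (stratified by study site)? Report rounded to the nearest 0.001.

OR_MH = Σ(aᵢdᵢ/nᵢ) / Σ(bᵢcᵢ/nᵢ), where nᵢ is the stratum total.
Stratum 1 (Site A): n = 732; a·d/n = 28·328/732 = 12.5464; b·c/n = 357·19/732 = 9.2664
Stratum 2 (Site B): n = 453; a·d/n = 19·133/453 = 5.5784; b·c/n = 231·70/453 = 35.6954
Stratum 3 (Site C): n = 248; a·d/n = 45·103/248 = 18.6895; b·c/n = 29·71/248 = 8.3024
OR_MH = (12.5464 + 5.5784 + 18.6895) / (9.2664 + 35.6954 + 8.3024) = 36.8143 / 53.2642 = 0.69116

0.691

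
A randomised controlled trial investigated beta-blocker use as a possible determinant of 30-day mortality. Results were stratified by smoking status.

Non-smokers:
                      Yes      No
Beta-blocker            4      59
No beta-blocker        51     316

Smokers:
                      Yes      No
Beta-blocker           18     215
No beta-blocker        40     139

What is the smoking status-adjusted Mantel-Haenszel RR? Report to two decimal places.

0.37

RR_MH = Σ(aᵢ·n₀ᵢ/nᵢ) / Σ(cᵢ·n₁ᵢ/nᵢ), with n₁ᵢ = aᵢ+bᵢ (exposed), n₀ᵢ = cᵢ+dᵢ (unexposed), nᵢ = n₁ᵢ+n₀ᵢ.
Stratum 1 (Non-smokers): n₁ = 63, n₀ = 367, n = 430; a·n₀/n = 4·367/430 = 3.4140; c·n₁/n = 51·63/430 = 7.4721
Stratum 2 (Smokers): n₁ = 233, n₀ = 179, n = 412; a·n₀/n = 18·179/412 = 7.8204; c·n₁/n = 40·233/412 = 22.6214
RR_MH = (3.4140 + 7.8204) / (7.4721 + 22.6214) = 11.2343 / 30.0935 = 0.37332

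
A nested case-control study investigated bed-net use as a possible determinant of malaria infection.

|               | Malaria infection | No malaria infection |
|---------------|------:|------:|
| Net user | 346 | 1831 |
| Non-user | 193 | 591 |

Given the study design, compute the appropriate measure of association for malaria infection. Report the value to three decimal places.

Cells: a = 346, b = 1831, c = 193, d = 591.
This is a nested case-control study: participants were sampled on outcome status, so risks in the source population cannot be estimated directly — relative risk is not valid here. The odds ratio is the appropriate measure.
OR = (a·d)/(b·c) = (346 × 591) / (1831 × 193) = 204486 / 353383 = 0.57865

0.579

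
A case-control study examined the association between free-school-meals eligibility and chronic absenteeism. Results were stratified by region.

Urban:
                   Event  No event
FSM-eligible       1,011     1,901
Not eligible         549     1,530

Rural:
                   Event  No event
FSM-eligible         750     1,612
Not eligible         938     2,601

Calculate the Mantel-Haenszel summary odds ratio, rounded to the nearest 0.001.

OR_MH = Σ(aᵢdᵢ/nᵢ) / Σ(bᵢcᵢ/nᵢ), where nᵢ is the stratum total.
Stratum 1 (Urban): n = 4991; a·d/n = 1011·1530/4991 = 309.9239; b·c/n = 1901·549/4991 = 209.1062
Stratum 2 (Rural): n = 5901; a·d/n = 750·2601/5901 = 330.5796; b·c/n = 1612·938/5901 = 256.2372
OR_MH = (309.9239 + 330.5796) / (209.1062 + 256.2372) = 640.5034 / 465.3434 = 1.37641

1.376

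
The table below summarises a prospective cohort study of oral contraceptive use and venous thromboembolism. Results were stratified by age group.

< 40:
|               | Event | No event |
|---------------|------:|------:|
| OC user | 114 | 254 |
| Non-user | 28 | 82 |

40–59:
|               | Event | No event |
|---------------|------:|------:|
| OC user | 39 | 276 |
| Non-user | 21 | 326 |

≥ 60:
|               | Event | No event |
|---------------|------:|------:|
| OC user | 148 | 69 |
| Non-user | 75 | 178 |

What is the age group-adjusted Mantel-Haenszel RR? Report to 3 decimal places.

RR_MH = Σ(aᵢ·n₀ᵢ/nᵢ) / Σ(cᵢ·n₁ᵢ/nᵢ), with n₁ᵢ = aᵢ+bᵢ (exposed), n₀ᵢ = cᵢ+dᵢ (unexposed), nᵢ = n₁ᵢ+n₀ᵢ.
Stratum 1 (< 40): n₁ = 368, n₀ = 110, n = 478; a·n₀/n = 114·110/478 = 26.2343; c·n₁/n = 28·368/478 = 21.5565
Stratum 2 (40–59): n₁ = 315, n₀ = 347, n = 662; a·n₀/n = 39·347/662 = 20.4426; c·n₁/n = 21·315/662 = 9.9924
Stratum 3 (≥ 60): n₁ = 217, n₀ = 253, n = 470; a·n₀/n = 148·253/470 = 79.6681; c·n₁/n = 75·217/470 = 34.6277
RR_MH = (26.2343 + 20.4426 + 79.6681) / (21.5565 + 9.9924 + 34.6277) = 126.3450 / 66.1766 = 1.90921

1.909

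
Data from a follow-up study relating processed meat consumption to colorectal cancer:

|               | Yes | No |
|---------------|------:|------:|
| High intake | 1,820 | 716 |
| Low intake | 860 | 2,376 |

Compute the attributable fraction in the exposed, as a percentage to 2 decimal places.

Cells: a = 1820, b = 716, c = 860, d = 2376.
Risk in exposed = 1820/2536 = 0.71767; risk in unexposed = 860/3236 = 0.26576.
RR = 0.71767/0.26576 = 2.70043
AR% = (RR − 1)/RR × 100 = (2.70043 − 1)/2.70043 × 100 = 62.9688%

62.97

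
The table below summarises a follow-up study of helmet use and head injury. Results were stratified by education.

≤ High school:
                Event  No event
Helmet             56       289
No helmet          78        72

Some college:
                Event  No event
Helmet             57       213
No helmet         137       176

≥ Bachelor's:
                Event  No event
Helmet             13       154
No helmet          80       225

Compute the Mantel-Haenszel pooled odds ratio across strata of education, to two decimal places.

0.26

OR_MH = Σ(aᵢdᵢ/nᵢ) / Σ(bᵢcᵢ/nᵢ), where nᵢ is the stratum total.
Stratum 1 (≤ High school): n = 495; a·d/n = 56·72/495 = 8.1455; b·c/n = 289·78/495 = 45.5394
Stratum 2 (Some college): n = 583; a·d/n = 57·176/583 = 17.2075; b·c/n = 213·137/583 = 50.0532
Stratum 3 (≥ Bachelor's): n = 472; a·d/n = 13·225/472 = 6.1970; b·c/n = 154·80/472 = 26.1017
OR_MH = (8.1455 + 17.2075 + 6.1970) / (45.5394 + 50.0532 + 26.1017) = 31.5500 / 121.6943 = 0.25926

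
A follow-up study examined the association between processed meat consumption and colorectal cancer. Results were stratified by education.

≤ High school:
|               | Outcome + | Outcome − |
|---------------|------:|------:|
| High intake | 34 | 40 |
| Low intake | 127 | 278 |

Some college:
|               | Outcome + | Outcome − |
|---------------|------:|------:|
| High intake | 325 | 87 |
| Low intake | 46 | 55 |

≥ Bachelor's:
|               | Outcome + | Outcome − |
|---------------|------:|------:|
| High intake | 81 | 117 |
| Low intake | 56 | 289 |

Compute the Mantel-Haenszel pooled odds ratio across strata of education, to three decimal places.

OR_MH = Σ(aᵢdᵢ/nᵢ) / Σ(bᵢcᵢ/nᵢ), where nᵢ is the stratum total.
Stratum 1 (≤ High school): n = 479; a·d/n = 34·278/479 = 19.7328; b·c/n = 40·127/479 = 10.6054
Stratum 2 (Some college): n = 513; a·d/n = 325·55/513 = 34.8441; b·c/n = 87·46/513 = 7.8012
Stratum 3 (≥ Bachelor's): n = 543; a·d/n = 81·289/543 = 43.1105; b·c/n = 117·56/543 = 12.0663
OR_MH = (19.7328 + 34.8441 + 43.1105) / (10.6054 + 7.8012 + 12.0663) = 97.6873 / 30.4729 = 3.20571

3.206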